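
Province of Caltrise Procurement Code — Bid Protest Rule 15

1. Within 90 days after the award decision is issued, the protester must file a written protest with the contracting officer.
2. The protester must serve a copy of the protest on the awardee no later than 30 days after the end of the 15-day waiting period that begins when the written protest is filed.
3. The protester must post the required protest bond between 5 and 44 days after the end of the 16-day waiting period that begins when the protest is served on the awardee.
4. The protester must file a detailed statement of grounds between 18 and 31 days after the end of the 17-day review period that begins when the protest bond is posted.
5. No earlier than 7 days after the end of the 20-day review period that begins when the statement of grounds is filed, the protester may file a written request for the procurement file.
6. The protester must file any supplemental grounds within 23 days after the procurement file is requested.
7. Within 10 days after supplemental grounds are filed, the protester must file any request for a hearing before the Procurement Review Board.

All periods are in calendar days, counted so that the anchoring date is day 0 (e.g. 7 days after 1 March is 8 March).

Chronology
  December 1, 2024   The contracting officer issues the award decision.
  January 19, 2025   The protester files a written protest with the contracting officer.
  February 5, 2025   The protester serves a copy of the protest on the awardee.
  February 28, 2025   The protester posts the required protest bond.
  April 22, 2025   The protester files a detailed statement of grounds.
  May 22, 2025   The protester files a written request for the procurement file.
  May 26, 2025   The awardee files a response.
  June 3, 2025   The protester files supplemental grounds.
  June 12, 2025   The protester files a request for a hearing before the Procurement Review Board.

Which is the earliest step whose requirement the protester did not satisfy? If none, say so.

Step 1: 90 days after December 1, 2024 (when the award decision is issued) is March 1, 2025; done January 19, 2025 — timely.
Step 2: 30 days after February 3, 2025 (end of the 15-day waiting period, which began when the written protest is filed on January 19, 2025) is March 5, 2025; February 5, 2025 is within that limit.
Step 3: the window is 5–44 days after February 21, 2025 (end of the 16-day waiting period, which began when the protest is served on the awardee on February 5, 2025), so February 26, 2025 through April 6, 2025; done February 28, 2025 — within the window.
Step 4: the window is 18–31 days after March 17, 2025 (end of the 17-day review period, which began when the protest bond is posted on February 28, 2025), so April 4, 2025 through April 17, 2025; done April 22, 2025 — 5 days after the window closed.
That is the first point of non-compliance.

Step 4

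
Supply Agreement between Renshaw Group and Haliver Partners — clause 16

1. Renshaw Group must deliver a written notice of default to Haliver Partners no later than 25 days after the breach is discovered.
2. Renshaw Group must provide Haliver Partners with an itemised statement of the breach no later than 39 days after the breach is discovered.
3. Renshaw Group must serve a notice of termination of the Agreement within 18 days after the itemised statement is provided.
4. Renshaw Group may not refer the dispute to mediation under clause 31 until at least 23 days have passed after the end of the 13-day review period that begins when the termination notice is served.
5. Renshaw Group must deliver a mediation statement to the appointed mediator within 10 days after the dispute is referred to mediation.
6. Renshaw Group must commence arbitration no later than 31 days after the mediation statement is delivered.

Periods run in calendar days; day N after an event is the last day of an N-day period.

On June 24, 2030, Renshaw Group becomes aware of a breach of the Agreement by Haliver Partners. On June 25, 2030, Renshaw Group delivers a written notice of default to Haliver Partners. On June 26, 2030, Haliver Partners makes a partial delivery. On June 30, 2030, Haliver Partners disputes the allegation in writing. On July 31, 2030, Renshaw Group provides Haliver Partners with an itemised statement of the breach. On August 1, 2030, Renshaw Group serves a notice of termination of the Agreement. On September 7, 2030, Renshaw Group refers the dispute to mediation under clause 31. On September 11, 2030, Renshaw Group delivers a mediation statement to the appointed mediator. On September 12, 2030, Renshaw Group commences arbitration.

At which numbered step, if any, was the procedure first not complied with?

Step 1 — counting 25 days from June 24, 2030 (when the breach is discovered) gives a deadline of July 19, 2030; June 25, 2030 is within that limit.
Step 2 — counting 39 days from June 24, 2030 (when the breach is discovered) gives a deadline of August 2, 2030; completed July 31, 2030, before the deadline.
Step 3 — counting 18 days from July 31, 2030 (when the itemised statement is provided) gives a deadline of August 18, 2030; done August 1, 2030 — timely.
Step 4 — must wait 23 days from August 14, 2030 (end of the 13-day review period, which began when the termination notice is served on August 1, 2030), so not before September 6, 2030; done September 7, 2030 — permitted.
Step 5 — counting 10 days from September 7, 2030 (when the dispute is referred to mediation) gives a deadline of September 17, 2030; done September 11, 2030 — timely.
Step 6 — counting 31 days from September 11, 2030 (when the mediation statement is delivered) gives a deadline of October 12, 2030; September 12, 2030 is within that limit.

None — every step was satisfied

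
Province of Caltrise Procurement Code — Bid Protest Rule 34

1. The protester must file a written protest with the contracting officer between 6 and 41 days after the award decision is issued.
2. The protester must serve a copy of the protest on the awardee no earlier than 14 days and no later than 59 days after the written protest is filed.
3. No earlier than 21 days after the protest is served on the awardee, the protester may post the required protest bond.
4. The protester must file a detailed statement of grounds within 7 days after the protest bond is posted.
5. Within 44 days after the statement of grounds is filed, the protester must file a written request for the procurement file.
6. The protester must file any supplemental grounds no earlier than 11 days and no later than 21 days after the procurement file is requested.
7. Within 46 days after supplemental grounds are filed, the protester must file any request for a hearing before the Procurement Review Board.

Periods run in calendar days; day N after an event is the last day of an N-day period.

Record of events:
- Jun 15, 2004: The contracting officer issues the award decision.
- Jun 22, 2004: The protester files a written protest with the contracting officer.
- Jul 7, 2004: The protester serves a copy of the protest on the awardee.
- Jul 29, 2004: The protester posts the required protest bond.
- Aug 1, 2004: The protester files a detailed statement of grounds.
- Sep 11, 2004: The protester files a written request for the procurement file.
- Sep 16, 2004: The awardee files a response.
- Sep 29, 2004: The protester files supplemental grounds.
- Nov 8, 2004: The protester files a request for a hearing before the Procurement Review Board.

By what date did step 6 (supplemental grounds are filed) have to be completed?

Step 6 runs from Sep 11, 2004, when the procurement file is requested. The window is 11–21 days after Sep 11, 2004; it closes on Oct 2, 2004.

Oct 2, 2004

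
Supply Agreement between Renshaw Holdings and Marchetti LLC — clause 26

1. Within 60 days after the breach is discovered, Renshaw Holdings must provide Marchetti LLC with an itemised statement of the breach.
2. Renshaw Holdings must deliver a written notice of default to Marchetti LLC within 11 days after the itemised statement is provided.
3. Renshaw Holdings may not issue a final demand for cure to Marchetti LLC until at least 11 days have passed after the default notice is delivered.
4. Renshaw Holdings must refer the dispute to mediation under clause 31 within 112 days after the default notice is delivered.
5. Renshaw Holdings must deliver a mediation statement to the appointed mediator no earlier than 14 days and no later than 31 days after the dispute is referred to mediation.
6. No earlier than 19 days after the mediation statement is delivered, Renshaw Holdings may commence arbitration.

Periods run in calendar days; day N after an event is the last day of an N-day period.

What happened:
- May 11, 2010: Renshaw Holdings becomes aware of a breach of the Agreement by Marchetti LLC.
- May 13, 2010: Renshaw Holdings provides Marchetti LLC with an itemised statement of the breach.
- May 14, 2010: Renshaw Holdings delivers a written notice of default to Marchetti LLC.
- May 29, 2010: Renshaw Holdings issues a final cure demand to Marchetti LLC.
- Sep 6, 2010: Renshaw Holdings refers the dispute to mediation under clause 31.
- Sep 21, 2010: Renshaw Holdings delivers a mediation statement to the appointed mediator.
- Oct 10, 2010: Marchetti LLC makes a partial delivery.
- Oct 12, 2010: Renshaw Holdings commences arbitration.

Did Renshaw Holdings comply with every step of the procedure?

No

Step 1 — counting 60 days from May 11, 2010 (when the breach is discovered) gives a deadline of Jul 10, 2010; done May 13, 2010 — timely.
Step 2 — counting 11 days from May 13, 2010 (when the itemised statement is provided) gives a deadline of May 24, 2010; done May 14, 2010 — timely.
Step 3 — must wait 11 days from May 14, 2010 (when the default notice is delivered), so not before May 25, 2010; done May 29, 2010, after the minimum wait.
Step 4 — counting 112 days from May 14, 2010 (when the default notice is delivered) gives a deadline of Sep 3, 2010; Sep 6, 2010 misses that deadline by 3 days.
The procedure was therefore not followed at step 4.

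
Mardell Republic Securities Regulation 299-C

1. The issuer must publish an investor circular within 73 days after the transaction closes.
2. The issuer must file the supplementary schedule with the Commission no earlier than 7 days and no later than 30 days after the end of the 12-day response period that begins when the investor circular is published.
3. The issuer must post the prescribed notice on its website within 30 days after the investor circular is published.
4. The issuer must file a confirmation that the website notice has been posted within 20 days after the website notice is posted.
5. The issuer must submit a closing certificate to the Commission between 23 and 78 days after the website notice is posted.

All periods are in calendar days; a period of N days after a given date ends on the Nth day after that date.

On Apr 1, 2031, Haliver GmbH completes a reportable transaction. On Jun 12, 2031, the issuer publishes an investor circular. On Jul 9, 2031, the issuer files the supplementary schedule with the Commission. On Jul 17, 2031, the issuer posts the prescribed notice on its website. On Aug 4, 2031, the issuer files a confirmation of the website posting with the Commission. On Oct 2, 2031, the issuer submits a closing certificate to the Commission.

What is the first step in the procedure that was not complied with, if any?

Step 1 — counting 73 days from Apr 1, 2031 (when the transaction closes) gives a deadline of Jun 13, 2031; completed Jun 12, 2031, before the deadline.
Step 2 — 7 and 30 days from Jun 24, 2031 (end of the 12-day response period, which began when the investor circular is published on Jun 12, 2031) are Jul 1, 2031 and Jul 24, 2031 respectively; done Jul 9, 2031 — within the window.
Step 3 — counting 30 days from Jun 12, 2031 (when the investor circular is published) gives a deadline of Jul 12, 2031; Jul 17, 2031 misses that deadline by 5 days.

Step 3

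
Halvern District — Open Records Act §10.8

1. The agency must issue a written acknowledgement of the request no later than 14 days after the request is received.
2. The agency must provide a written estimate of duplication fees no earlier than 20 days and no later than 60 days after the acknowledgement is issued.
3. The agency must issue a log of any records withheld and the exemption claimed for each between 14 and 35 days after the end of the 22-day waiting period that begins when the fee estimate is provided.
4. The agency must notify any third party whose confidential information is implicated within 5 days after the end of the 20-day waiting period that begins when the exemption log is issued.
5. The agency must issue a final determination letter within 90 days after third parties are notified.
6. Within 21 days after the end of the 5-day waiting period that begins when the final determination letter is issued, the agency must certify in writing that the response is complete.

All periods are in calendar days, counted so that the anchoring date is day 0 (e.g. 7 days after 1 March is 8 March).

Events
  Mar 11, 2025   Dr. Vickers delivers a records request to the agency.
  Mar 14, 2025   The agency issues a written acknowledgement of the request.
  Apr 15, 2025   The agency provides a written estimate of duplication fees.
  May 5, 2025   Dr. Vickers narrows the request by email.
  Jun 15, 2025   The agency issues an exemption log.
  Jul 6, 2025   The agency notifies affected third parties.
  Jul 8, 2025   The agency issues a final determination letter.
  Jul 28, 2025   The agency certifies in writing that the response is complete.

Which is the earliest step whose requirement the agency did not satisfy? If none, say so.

Step 3

Step 1: 14 days after Mar 11, 2025 (when the request is received) is Mar 25, 2025; done Mar 14, 2025 — timely.
Step 2: the window is 20–60 days after Mar 14, 2025 (when the acknowledgement is issued), so Apr 3, 2025 through May 13, 2025; done Apr 15, 2025 — within the window.
Step 3: the window is 14–35 days after May 7, 2025 (end of the 22-day waiting period, which began when the fee estimate is provided on Apr 15, 2025), so May 21, 2025 through Jun 11, 2025; done Jun 15, 2025 — 4 days after the window closed.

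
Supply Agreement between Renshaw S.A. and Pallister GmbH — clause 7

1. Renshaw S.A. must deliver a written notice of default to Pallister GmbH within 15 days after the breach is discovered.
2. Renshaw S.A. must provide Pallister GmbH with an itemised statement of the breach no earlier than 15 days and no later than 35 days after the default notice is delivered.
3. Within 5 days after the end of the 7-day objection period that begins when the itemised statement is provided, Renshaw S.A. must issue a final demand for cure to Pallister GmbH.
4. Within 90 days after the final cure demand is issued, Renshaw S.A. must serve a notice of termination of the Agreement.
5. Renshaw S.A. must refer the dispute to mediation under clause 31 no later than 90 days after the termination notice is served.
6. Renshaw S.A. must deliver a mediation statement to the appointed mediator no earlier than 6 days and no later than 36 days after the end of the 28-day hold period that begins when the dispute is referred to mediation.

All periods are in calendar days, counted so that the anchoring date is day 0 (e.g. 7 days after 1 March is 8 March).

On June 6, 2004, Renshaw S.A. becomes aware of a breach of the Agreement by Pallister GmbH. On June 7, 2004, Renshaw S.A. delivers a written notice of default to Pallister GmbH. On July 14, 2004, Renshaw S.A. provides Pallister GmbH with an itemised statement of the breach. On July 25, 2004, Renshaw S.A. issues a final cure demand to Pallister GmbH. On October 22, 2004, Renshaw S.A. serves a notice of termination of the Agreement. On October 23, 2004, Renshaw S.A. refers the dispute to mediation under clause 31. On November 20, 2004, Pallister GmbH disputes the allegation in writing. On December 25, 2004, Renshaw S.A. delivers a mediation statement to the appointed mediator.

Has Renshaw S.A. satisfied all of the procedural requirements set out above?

Step 1: 15 days after June 6, 2004 (when the breach is discovered) is June 21, 2004; June 7, 2004 is within that limit.
Step 2: the window is 15–35 days after June 7, 2004 (when the default notice is delivered), so June 22, 2004 through July 12, 2004; done July 14, 2004 — 2 days after the window closed.
No need to go further; step 2 was not satisfied.

No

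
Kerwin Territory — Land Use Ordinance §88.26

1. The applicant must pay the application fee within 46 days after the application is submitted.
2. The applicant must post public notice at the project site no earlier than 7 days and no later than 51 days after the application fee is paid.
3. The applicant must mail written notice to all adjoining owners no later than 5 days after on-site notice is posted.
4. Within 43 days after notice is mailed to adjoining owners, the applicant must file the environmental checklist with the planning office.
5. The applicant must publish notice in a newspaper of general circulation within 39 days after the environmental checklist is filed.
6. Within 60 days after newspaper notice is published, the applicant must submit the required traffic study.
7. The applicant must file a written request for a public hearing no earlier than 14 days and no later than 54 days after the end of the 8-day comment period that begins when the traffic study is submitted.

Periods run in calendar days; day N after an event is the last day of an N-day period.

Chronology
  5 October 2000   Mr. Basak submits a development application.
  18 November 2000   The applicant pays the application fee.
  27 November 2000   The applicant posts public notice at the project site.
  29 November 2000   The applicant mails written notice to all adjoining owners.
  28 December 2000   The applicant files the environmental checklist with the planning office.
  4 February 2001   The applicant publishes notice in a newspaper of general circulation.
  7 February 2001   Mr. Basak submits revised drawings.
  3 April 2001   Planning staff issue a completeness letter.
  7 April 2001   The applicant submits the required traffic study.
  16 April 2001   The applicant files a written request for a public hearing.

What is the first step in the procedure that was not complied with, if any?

Step 6

Step 1 — counting 46 days from 5 October 2000 (when the application is submitted) gives a deadline of 20 November 2000; 18 November 2000 is within that limit.
Step 2 — 7 and 51 days from 18 November 2000 (when the application fee is paid) are 25 November 2000 and 8 January 2001 respectively; done 27 November 2000 — within the window.
Step 3 — counting 5 days from 27 November 2000 (when on-site notice is posted) gives a deadline of 2 December 2000; done 29 November 2000 — timely.
Step 4 — counting 43 days from 29 November 2000 (when notice is mailed to adjoining owners) gives a deadline of 11 January 2001; completed 28 December 2000, before the deadline.
Step 5 — counting 39 days from 28 December 2000 (when the environmental checklist is filed) gives a deadline of 5 February 2001; completed 4 February 2001, before the deadline.
Step 6 — counting 60 days from 4 February 2001 (when newspaper notice is published) gives a deadline of 5 April 2001; 7 April 2001 misses that deadline by 2 days.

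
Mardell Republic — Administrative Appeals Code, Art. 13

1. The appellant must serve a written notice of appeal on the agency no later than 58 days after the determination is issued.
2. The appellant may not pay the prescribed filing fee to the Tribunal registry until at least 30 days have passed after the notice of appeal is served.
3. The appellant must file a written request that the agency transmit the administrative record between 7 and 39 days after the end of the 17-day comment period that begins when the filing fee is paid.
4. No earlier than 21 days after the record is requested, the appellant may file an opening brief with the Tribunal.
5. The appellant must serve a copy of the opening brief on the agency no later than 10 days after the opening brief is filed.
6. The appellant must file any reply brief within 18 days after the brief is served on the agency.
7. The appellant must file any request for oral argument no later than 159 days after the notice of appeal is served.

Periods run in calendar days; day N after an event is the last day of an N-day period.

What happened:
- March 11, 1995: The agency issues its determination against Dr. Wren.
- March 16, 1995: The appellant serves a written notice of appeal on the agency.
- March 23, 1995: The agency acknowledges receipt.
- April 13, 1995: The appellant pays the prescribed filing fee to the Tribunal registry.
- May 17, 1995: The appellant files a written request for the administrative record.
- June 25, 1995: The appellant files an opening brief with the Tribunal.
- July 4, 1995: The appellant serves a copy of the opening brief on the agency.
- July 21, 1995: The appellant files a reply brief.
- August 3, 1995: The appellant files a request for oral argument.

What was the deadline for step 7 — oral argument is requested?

August 22, 1995

Step 7 runs from March 16, 1995, when the notice of appeal is served. 159 days after March 16, 1995 is August 22, 1995.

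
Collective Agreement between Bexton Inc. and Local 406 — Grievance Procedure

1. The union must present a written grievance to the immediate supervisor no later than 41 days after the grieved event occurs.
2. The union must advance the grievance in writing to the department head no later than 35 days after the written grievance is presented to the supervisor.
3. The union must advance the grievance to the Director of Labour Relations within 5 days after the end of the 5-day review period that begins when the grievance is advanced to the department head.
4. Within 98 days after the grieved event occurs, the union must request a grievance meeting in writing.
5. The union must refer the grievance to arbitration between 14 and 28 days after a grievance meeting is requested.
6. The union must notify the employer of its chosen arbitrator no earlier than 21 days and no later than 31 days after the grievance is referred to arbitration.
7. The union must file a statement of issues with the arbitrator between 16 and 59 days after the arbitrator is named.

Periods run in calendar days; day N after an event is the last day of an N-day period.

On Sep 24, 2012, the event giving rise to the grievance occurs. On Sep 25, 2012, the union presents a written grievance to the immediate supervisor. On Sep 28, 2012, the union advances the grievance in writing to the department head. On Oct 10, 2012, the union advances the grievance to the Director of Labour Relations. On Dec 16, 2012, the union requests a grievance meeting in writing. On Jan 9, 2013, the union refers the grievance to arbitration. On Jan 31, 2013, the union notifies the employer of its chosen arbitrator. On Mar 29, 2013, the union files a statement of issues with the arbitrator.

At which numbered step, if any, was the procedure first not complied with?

Step 3

Step 1: 41 days after Sep 24, 2012 (when the grieved event occurs) is Nov 4, 2012; Sep 25, 2012 is within that limit.
Step 2: 35 days after Sep 25, 2012 (when the written grievance is presented to the supervisor) is Oct 30, 2012; completed Sep 28, 2012, before the deadline.
Step 3: 5 days after Oct 3, 2012 (end of the 5-day review period, which began when the grievance is advanced to the department head on Sep 28, 2012) is Oct 8, 2012; not done until Oct 10, 2012, 2 days after the deadline.
Later steps need not be reached.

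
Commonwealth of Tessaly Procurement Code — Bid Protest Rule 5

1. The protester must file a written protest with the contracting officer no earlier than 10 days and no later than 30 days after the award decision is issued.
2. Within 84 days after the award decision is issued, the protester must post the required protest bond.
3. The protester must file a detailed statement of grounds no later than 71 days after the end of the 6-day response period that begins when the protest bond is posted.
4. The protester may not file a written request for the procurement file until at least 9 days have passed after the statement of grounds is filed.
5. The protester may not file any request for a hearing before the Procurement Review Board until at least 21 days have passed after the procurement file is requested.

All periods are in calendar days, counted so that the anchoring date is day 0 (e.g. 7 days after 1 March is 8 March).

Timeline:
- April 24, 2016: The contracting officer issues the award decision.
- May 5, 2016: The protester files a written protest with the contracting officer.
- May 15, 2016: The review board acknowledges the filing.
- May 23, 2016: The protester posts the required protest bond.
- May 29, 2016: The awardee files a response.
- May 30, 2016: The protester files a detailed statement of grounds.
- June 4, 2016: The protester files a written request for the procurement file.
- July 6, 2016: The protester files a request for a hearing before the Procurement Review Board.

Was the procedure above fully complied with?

Step 1: the window is 10–30 days after April 24, 2016 (when the award decision is issued), so May 4, 2016 through May 24, 2016; done May 5, 2016, which is between those dates.
Step 2: 84 days after April 24, 2016 (when the award decision is issued) is July 17, 2016; done May 23, 2016 — timely.
Step 3: 71 days after May 29, 2016 (end of the 6-day response period, which began when the protest bond is posted on May 23, 2016) is August 8, 2016; May 30, 2016 is within that limit.
Step 4: the earliest permitted date is 9 days after May 30, 2016 (when the statement of grounds is filed), i.e. June 8, 2016; acted on June 4, 2016, 4 days prematurely.
The analysis stops there.

No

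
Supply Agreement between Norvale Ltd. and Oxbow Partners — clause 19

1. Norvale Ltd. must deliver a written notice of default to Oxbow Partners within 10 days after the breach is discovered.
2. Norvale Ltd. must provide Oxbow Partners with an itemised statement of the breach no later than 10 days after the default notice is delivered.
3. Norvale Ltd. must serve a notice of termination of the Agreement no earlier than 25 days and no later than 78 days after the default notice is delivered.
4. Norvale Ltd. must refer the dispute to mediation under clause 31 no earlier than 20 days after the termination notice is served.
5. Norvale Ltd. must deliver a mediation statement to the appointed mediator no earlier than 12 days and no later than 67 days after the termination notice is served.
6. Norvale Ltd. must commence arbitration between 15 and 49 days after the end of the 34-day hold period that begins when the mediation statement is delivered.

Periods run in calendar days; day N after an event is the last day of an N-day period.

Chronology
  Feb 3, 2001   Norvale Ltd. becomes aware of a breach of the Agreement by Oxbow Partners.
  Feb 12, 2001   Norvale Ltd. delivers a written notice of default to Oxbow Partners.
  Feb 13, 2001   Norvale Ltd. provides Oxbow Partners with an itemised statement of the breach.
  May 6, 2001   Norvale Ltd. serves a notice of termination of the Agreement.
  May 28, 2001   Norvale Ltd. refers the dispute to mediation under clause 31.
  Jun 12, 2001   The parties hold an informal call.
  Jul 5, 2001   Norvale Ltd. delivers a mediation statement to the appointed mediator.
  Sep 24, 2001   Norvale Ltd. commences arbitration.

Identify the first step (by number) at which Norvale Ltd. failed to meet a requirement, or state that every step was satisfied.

(1) due by Feb 3, 2001 + 10 days = Feb 13, 2001; completed Feb 12, 2001, before the deadline.
(2) due by Feb 12, 2001 + 10 days = Feb 22, 2001; done Feb 13, 2001 — timely.
(3) the permitted window runs from Feb 12, 2001 + 25 = Mar 9, 2001 to Feb 12, 2001 + 78 = May 1, 2001; May 6, 2001 is 5 days past the end of the window.
That is the first point of non-compliance.

Step 3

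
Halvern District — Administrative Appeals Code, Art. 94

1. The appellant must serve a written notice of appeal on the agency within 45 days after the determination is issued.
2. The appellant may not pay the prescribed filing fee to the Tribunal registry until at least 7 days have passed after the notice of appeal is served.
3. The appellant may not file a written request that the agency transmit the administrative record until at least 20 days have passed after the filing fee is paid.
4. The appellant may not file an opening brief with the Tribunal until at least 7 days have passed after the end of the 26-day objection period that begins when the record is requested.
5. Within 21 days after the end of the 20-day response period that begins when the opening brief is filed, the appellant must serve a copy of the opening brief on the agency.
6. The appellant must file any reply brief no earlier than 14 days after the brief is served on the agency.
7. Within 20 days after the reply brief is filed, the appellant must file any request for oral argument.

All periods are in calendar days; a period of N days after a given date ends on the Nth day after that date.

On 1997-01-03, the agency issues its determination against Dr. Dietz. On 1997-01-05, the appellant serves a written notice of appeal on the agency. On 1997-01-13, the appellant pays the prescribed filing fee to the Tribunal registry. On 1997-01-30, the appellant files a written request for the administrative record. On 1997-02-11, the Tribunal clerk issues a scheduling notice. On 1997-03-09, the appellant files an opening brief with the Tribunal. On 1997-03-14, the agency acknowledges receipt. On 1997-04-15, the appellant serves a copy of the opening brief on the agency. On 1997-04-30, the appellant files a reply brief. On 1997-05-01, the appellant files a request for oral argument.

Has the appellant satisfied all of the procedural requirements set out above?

Step 1: 45 days after 1997-01-03 (when the determination is issued) is 1997-02-17; done 1997-01-05 — timely.
Step 2: the earliest permitted date is 7 days after 1997-01-05 (when the notice of appeal is served), i.e. 1997-01-12; 1997-01-13 is on or after that date.
Step 3: the earliest permitted date is 20 days after 1997-01-13 (when the filing fee is paid), i.e. 1997-02-02; acted on 1997-01-30, 3 days prematurely.
The procedure was therefore not followed at step 3.

No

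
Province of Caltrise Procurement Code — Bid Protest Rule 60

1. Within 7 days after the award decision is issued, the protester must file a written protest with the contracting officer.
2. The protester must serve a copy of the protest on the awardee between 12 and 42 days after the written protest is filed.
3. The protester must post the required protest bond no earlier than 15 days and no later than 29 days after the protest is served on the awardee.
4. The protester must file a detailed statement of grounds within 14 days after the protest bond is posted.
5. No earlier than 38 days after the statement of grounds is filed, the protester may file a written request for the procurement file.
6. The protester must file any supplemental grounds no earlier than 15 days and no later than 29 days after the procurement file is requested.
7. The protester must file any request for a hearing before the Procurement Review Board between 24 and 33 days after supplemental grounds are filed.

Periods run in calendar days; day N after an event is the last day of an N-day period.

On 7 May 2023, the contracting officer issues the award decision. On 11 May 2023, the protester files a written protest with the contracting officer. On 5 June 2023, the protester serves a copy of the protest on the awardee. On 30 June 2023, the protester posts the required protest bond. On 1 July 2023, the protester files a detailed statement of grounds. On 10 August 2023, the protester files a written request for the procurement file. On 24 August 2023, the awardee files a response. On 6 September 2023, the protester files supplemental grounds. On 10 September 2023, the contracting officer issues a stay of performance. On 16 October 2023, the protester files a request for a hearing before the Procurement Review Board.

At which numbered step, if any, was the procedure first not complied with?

Step 7

Step 1 — counting 7 days from 7 May 2023 (when the award decision is issued) gives a deadline of 14 May 2023; done 11 May 2023 — timely.
Step 2 — 12 and 42 days from 11 May 2023 (when the written protest is filed) are 23 May 2023 and 22 June 2023 respectively; done 5 June 2023 — within the window.
Step 3 — 15 and 29 days from 5 June 2023 (when the protest is served on the awardee) are 20 June 2023 and 4 July 2023 respectively; done 30 June 2023 — within the window.
Step 4 — counting 14 days from 30 June 2023 (when the protest bond is posted) gives a deadline of 14 July 2023; done 1 July 2023 — timely.
Step 5 — must wait 38 days from 1 July 2023 (when the statement of grounds is filed), so not before 8 August 2023; done 10 August 2023, after the minimum wait.
Step 6 — 15 and 29 days from 10 August 2023 (when the procurement file is requested) are 25 August 2023 and 8 September 2023 respectively; done 6 September 2023, which is between those dates.
Step 7 — 24 and 33 days from 6 September 2023 (when supplemental grounds are filed) are 30 September 2023 and 9 October 2023 respectively; 16 October 2023 is 7 days past the end of the window.
That is the first point of non-compliance.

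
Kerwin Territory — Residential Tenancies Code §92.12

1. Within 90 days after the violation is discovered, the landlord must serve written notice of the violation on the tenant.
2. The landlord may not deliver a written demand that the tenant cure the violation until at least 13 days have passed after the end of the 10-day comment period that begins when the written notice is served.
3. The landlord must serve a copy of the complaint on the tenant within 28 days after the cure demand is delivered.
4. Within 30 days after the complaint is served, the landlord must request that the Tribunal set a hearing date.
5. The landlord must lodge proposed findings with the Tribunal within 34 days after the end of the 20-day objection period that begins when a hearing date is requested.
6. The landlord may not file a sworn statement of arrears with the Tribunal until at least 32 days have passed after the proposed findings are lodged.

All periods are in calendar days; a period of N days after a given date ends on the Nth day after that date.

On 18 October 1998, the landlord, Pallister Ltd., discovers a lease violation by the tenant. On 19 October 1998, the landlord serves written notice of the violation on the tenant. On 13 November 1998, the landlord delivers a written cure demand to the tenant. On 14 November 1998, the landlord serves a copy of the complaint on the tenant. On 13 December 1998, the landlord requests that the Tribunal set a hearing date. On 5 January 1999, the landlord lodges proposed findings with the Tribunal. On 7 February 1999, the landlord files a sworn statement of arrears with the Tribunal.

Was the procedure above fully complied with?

Step 1 — counting 90 days from 18 October 1998 (when the violation is discovered) gives a deadline of 16 January 1999; 19 October 1998 is within that limit.
Step 2 — must wait 13 days from 29 October 1998 (end of the 10-day comment period, which began when the written notice is served on 19 October 1998), so not before 11 November 1998; done 13 November 1998 — permitted.
Step 3 — counting 28 days from 13 November 1998 (when the cure demand is delivered) gives a deadline of 11 December 1998; done 14 November 1998 — timely.
Step 4 — counting 30 days from 14 November 1998 (when the complaint is served) gives a deadline of 14 December 1998; completed 13 December 1998, before the deadline.
Step 5 — counting 34 days from 2 January 1999 (end of the 20-day objection period, which began when a hearing date is requested on 13 December 1998) gives a deadline of 5 February 1999; 5 January 1999 is within that limit.
Step 6 — must wait 32 days from 5 January 1999 (when the proposed findings are lodged), so not before 6 February 1999; done 7 February 1999 — permitted.

Yes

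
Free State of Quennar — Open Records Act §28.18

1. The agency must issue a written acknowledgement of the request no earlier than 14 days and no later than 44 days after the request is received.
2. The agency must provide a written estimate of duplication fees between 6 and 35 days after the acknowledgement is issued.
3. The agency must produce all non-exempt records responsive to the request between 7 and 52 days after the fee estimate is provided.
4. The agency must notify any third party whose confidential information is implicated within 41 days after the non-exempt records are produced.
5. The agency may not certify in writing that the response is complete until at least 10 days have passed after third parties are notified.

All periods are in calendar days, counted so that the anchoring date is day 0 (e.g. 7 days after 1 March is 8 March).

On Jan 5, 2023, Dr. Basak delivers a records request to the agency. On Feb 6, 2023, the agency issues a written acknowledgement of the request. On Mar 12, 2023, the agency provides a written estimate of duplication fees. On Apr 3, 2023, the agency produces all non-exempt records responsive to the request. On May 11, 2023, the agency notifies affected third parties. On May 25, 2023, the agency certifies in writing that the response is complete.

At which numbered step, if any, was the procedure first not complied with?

Step 1 — 14 and 44 days from Jan 5, 2023 (when the request is received) are Jan 19, 2023 and Feb 18, 2023 respectively; done Feb 6, 2023 — within the window.
Step 2 — 6 and 35 days from Feb 6, 2023 (when the acknowledgement is issued) are Feb 12, 2023 and Mar 13, 2023 respectively; Mar 12, 2023 falls inside that range.
Step 3 — 7 and 52 days from Mar 12, 2023 (when the fee estimate is provided) are Mar 19, 2023 and May 3, 2023 respectively; Apr 3, 2023 falls inside that range.
Step 4 — counting 41 days from Apr 3, 2023 (when the non-exempt records are produced) gives a deadline of May 14, 2023; done May 11, 2023 — timely.
Step 5 — must wait 10 days from May 11, 2023 (when third parties are notified), so not before May 21, 2023; May 25, 2023 is on or after that date.

None — every step was satisfied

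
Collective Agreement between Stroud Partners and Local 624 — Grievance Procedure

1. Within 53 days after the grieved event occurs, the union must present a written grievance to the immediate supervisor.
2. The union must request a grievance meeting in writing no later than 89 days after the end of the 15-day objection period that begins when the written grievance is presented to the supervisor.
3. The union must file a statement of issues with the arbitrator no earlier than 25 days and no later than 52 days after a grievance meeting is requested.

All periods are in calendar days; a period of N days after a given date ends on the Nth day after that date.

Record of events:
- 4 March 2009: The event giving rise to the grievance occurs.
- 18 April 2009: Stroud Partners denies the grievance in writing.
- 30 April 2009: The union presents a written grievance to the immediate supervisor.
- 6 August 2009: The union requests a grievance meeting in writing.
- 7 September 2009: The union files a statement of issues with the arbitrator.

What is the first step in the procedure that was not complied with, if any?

Step 1

(1) due by 4 March 2009 + 53 days = 26 April 2009; 30 April 2009 misses that deadline by 4 days.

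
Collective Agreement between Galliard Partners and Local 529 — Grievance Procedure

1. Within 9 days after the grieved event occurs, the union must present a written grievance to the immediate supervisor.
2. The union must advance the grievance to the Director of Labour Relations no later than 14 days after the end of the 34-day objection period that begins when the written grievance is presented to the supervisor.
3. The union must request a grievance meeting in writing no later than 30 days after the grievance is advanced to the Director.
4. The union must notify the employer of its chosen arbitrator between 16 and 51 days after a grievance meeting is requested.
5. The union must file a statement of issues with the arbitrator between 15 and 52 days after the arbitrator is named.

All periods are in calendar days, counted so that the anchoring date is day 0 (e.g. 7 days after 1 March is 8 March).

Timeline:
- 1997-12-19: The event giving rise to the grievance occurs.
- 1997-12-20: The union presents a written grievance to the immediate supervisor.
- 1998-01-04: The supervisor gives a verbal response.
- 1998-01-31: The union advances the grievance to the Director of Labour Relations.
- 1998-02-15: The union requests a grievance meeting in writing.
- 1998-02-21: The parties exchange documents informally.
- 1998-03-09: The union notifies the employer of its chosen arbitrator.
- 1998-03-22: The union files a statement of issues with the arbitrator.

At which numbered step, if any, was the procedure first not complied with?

Step 5

(1) due by 1997-12-19 + 9 days = 1997-12-28; completed 1997-12-20, before the deadline.
(2) due by 1998-01-23 + 14 days = 1998-02-06; done 1998-01-31 — timely.
(3) due by 1998-01-31 + 30 days = 1998-03-02; completed 1998-02-15, before the deadline.
(4) the permitted window runs from 1998-02-15 + 16 = 1998-03-03 to 1998-02-15 + 51 = 1998-04-07; 1998-03-09 falls inside that range.
(5) the permitted window runs from 1998-03-09 + 15 = 1998-03-24 to 1998-03-09 + 52 = 1998-04-30; done 1998-03-22 — 2 days before the window opened.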